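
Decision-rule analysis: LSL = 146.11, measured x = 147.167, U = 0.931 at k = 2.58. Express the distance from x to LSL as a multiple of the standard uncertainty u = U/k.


u = U / k = 0.931 / 2.58 = 0.36085271
margin = |LSL - x| = |146.11 - 147.167| = 1.057
z = margin / u = 1.057 / 0.36085271
z = 2.9292

2.9292


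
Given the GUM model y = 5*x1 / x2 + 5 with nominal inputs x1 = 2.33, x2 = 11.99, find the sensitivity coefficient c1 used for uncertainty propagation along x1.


y = 5*x1 / x2 + 5
dy/dx1 = 5/x2
Evaluate at x2 = 11.99: c1 = 5 / 11.99
c1 = 0.4170

0.4170


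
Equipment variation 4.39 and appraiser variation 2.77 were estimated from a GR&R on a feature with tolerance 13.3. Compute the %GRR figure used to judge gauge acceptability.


GRR = sqrt(EV^2 + AV^2) = sqrt(4.39^2 + 2.77^2) = 5.1908573
%GRR = GRR / tol * 100 = 5.1908573 / 13.3 * 100
%GRR = 39.0290

39.0290


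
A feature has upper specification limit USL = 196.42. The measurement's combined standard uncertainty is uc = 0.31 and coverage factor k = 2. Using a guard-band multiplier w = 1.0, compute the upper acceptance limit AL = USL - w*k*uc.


U = k * uc = 2 * 0.31 = 0.62
guard band g = w * U = 1.0 * 0.62 = 0.62
AL = USL - g = 196.42 - 0.62
AL = 195.8000

195.8000


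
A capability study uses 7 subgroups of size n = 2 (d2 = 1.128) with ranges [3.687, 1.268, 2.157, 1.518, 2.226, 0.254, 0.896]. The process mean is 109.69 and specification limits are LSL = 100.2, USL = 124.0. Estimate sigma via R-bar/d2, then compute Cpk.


R_bar = (3.687 + 1.268 + 2.157 + 1.518 + 2.226 + 0.254 + 0.896) / 7 = 1.7151429
sigma = R_bar / d2 = 1.7151429 / 1.128 = 1.5205168
Cp = (USL - LSL)/(6*sigma) = (124.0 - 100.2)/(6*1.5205168) = 2.6088
Cpu = (124.0 - 109.69)/(3*1.5205168) = 3.1371
Cpl = (109.69 - 100.2)/(3*1.5205168) = 2.0804
Cpk = min(Cpu, Cpl) = 2.0804

2.0804


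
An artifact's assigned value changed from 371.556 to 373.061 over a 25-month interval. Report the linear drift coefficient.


rate = (v2 - v1) / months
= (373.061 - 371.556) / 25
= 1.5050 / 25
= 0.0602

0.0602


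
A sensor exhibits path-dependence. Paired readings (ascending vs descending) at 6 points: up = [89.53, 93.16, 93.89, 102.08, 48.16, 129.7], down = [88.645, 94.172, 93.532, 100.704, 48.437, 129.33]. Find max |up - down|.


|89.53 - 88.645| = 0.8850
|93.16 - 94.172| = 1.0120
|93.89 - 93.532| = 0.3580
|102.08 - 100.704| = 1.3760
|48.16 - 48.437| = 0.2770
|129.7 - 129.33| = 0.3700
hysteresis = max(diffs) = 1.3760

1.3760


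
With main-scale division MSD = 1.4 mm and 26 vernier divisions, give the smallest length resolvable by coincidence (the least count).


LC = MSD / n_div
= 1.4 / 26
= 0.0538

0.0538


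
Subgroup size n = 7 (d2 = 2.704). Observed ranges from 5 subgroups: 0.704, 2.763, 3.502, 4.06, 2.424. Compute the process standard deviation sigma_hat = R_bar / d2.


R_bar = (0.704 + 2.763 + 3.502 + 4.06 + 2.424) / 5
R_bar = 13.453 / 5 = 2.6906
sigma_hat = R_bar / d2 = 2.6906 / 2.704 = 0.9950

0.9950


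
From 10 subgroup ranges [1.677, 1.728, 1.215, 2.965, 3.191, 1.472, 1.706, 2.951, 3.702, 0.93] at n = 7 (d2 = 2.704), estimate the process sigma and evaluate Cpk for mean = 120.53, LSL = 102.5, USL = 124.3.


R_bar = (1.677 + 1.728 + 1.215 + 2.965 + 3.191 + 1.472 + 1.706 + 2.951 + 3.702 + 0.93) / 10 = 2.1537
sigma = R_bar / d2 = 2.1537 / 2.704 = 0.79648669
Cp = (USL - LSL)/(6*sigma) = (124.3 - 102.5)/(6*0.79648669) = 4.5617
Cpu = (124.3 - 120.53)/(3*0.79648669) = 1.5778
Cpl = (120.53 - 102.5)/(3*0.79648669) = 7.5456
Cpk = min(Cpu, Cpl) = 1.5778

1.5778


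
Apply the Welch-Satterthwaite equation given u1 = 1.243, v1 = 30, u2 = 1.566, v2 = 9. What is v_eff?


uc = sqrt(u1^2 + u2^2) = sqrt(1.243^2 + 1.566^2) = 1.9993511
v_eff = uc^4 / (u1^4/v1 + u2^4/v2)
= 1.9993511^4 / (1.243^4/30 + 1.566^4/9)
= 15.979245 / 0.74780032
v_eff = 21.3683

21.3683


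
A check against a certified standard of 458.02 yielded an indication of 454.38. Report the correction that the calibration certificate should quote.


Correction = standard - reading
= 458.02 - 454.38
= 3.6400

3.6400


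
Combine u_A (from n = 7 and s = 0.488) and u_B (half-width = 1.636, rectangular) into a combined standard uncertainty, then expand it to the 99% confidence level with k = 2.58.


u_A = s / sqrt(n) = 0.488 / sqrt(7) = 0.18444666
u_B = half_width / sqrt(3) = 1.636 / sqrt(3) = 0.94454504
uc = sqrt(u_A^2 + u_B^2) = sqrt(0.18444666^2 + 0.94454504^2) = 0.96238553
U = k * uc = 2.58 * 0.96238553
U = 2.4830

2.4830


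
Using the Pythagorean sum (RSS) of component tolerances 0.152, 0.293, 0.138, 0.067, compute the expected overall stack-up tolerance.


RSS = sqrt(0.152^2 + 0.293^2 + 0.138^2 + 0.067^2)
= sqrt(0.132486)
= 0.3640

0.3640


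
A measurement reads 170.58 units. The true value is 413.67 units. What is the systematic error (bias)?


Systematic error = measured - true
= 170.58 - 413.67
= -243.0900

-243.0900


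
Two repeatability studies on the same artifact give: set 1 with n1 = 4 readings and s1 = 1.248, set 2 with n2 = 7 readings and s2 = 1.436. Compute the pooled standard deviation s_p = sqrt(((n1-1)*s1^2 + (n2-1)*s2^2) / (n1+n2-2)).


s_p = sqrt(((n1-1)*s1^2 + (n2-1)*s2^2) / (n1+n2-2))
numerator = (4-1)*1.248^2 + (7-1)*1.436^2 = 4.672512 + 12.372576 = 17.045088
denominator = 4 + 7 - 2 = 9
s_p^2 = 17.045088 / 9 = 1.8938987
s_p = sqrt(1.8938987) = 1.3762

1.3762


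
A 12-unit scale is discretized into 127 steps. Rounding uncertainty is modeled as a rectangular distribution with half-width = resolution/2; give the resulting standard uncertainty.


resolution = range / divisions
resolution = 12 / 127 = 0.094488189
u_res = resolution / (2*sqrt(3))
u_res = 0.094488189 / 3.4641016
u_res = 0.0273

0.0273


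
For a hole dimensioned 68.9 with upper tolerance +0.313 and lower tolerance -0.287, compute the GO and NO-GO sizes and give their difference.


GO = nominal - lower_tol (smallest hole = maximum material condition)
GO = 68.9 - 0.287 = 68.613
NO-GO = nominal + upper_tol (largest hole = least material condition)
NO-GO = 68.9 + 0.313 = 69.213
spread = NO-GO - GO = 69.213 - 68.613 = 0.6000

0.6000


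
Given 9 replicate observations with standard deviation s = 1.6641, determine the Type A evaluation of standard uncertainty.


u_A = s / sqrt(n)
u_A = 1.6641 / sqrt(9)
u_A = 1.6641 / 3
u_A = 0.5547

0.5547


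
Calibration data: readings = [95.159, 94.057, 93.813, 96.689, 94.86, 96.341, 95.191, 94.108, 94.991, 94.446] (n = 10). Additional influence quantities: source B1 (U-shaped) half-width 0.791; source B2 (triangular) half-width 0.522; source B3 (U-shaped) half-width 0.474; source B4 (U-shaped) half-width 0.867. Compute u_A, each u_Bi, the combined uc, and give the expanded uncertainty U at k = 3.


mean = (95.159 + 94.057 + 93.813 + 96.689 + 94.86 + 96.341 + 95.191 + 94.108 + 94.991 + 94.446) / 10 = 94.9655
s = sqrt(sum((x - mean)^2)/(n-1)) = 0.94993219
u_A = s / sqrt(n) = 0.94993219 / sqrt(10) = 0.30039493
u_B1 = 0.791 / sqrt(2) = 0.55932146
u_B2 = 0.522 / sqrt(6) = 0.21310561
u_B3 = 0.474 / sqrt(2) = 0.33516861
u_B4 = 0.867 / sqrt(2) = 0.61306158
uc = sqrt(0.30039493^2 + 0.55932146^2 + 0.21310561^2 + 0.33516861^2 + 0.61306158^2) = 0.96781925
U = k * uc = 3 * 0.96781925
U = 2.9035

2.9035


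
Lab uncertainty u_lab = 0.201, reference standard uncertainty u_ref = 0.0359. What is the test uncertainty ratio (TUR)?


TUR = u_lab / u_ref
= 0.201 / 0.0359
= 5.5989

5.5989


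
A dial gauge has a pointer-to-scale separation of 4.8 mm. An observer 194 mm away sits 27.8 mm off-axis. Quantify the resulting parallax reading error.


error = h * offset / d
= 4.8 * 27.8 / 194
= 0.6878

0.6878


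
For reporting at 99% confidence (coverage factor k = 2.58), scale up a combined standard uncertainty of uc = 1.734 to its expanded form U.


U = k * uc
U = 2.58 * 1.734
U = 4.4737

4.4737


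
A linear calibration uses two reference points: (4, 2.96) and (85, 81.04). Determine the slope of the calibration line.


slope = (y2 - y1) / (x2 - x1)
= (81.04 - 2.96) / (85 - 4)
= 78.0800 / 81
= 0.9640

0.9640


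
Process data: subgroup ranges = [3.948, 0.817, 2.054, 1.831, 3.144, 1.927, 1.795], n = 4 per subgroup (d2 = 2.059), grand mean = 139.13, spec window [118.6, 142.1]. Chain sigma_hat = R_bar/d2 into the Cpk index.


R_bar = (3.948 + 0.817 + 2.054 + 1.831 + 3.144 + 1.927 + 1.795) / 7 = 2.2165714
sigma = R_bar / d2 = 2.2165714 / 2.059 = 1.0765281
Cp = (USL - LSL)/(6*sigma) = (142.1 - 118.6)/(6*1.0765281) = 3.6382
Cpu = (142.1 - 139.13)/(3*1.0765281) = 0.9196
Cpl = (139.13 - 118.6)/(3*1.0765281) = 6.3569
Cpk = min(Cpu, Cpl) = 0.9196

0.9196


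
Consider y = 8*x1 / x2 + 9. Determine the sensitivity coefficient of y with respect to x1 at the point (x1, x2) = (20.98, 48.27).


y = 8*x1 / x2 + 9
dy/dx1 = 8/x2
Evaluate at x2 = 48.27: c1 = 8 / 48.27
c1 = 0.1657

0.1657


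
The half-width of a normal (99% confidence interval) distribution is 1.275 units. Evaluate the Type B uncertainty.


u_B = half_width / 2.576
u_B = 1.275 / 2.576
u_B = 0.4950

0.4950


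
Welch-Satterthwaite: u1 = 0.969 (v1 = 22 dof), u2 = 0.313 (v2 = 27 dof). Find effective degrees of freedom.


uc = sqrt(u1^2 + u2^2) = sqrt(0.969^2 + 0.313^2) = 1.0182976
v_eff = uc^4 / (u1^4/v1 + u2^4/v2)
= 1.0182976^4 / (0.969^4/22 + 0.313^4/27)
= 1.0752238 / 0.040430377
v_eff = 26.5945

26.5945


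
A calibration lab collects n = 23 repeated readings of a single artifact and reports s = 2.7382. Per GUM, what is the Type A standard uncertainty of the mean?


u_A = s / sqrt(n)
u_A = 2.7382 / sqrt(23)
u_A = 2.7382 / 4.7958315
u_A = 0.5710

0.5710


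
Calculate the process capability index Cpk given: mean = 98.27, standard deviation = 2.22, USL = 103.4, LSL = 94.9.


Cpu = (USL - mean) / (3*sigma) = (103.4 - 98.27) / (3*2.22) = 0.7703
Cpl = (mean - LSL) / (3*sigma) = (98.27 - 94.9) / (3*2.22) = 0.5060
Cpk = min(Cpu, Cpl) = 0.5060

0.5060


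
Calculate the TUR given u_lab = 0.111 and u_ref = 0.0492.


TUR = u_lab / u_ref
= 0.111 / 0.0492
= 2.2561

2.2561


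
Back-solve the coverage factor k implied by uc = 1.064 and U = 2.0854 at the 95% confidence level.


k = U / uc
k = 2.0854 / 1.064
k = 1.96

1.96


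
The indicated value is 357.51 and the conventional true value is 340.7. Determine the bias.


Systematic error = measured - true
= 357.51 - 340.7
= 16.8100

16.8100


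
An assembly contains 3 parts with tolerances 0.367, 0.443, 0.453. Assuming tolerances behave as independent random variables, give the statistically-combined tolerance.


RSS = sqrt(0.367^2 + 0.443^2 + 0.453^2)
= sqrt(0.536147)
= 0.7322

0.7322


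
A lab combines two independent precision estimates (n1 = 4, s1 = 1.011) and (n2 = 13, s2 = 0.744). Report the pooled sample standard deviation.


s_p = sqrt(((n1-1)*s1^2 + (n2-1)*s2^2) / (n1+n2-2))
numerator = (4-1)*1.011^2 + (13-1)*0.744^2 = 3.066363 + 6.642432 = 9.708795
denominator = 4 + 13 - 2 = 15
s_p^2 = 9.708795 / 15 = 0.647253
s_p = sqrt(0.647253) = 0.8045

0.8045


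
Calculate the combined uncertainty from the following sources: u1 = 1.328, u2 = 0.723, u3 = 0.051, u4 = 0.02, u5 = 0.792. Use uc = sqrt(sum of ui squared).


uc = sqrt(1.328^2 + 0.723^2 + 0.051^2 + 0.02^2 + 0.792^2)
uc = sqrt(2.916578)
uc = 1.7078

1.7078


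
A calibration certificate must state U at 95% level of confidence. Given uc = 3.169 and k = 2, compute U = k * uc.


U = k * uc
U = 2 * 3.169
U = 6.3380

6.3380


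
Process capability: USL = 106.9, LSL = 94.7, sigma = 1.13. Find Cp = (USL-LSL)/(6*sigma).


Cp = (USL - LSL) / (6 * sigma)
= (106.9 - 94.7) / (6 * 1.13)
= 12.2000 / 6.7800
= 1.7994

1.7994


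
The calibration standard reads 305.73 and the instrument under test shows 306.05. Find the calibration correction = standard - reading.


Correction = standard - reading
= 305.73 - 306.05
= -0.3200

-0.3200


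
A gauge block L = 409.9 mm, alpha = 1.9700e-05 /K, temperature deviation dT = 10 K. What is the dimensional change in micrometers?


dL = L * alpha * dT
= 409.9 * 1.9700e-05 * 10
= 0.0807503 mm
dL_um = 0.0807503 * 1000 = 80.7503 um

80.7503


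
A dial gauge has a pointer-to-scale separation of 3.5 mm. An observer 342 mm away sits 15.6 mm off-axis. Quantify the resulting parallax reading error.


error = h * offset / d
= 3.5 * 15.6 / 342
= 0.1596

0.1596


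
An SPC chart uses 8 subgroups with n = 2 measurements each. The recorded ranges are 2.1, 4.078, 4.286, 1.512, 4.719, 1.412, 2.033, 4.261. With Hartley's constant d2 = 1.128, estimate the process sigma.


R_bar = (2.1 + 4.078 + 4.286 + 1.512 + 4.719 + 1.412 + 2.033 + 4.261) / 8
R_bar = 24.401 / 8 = 3.050125
sigma_hat = R_bar / d2 = 3.050125 / 1.128 = 2.7040

2.7040


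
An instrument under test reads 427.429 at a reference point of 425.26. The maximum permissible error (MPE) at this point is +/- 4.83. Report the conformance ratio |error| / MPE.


e = indication - reference = 427.429 - 425.26 = 2.1690
|e| = 2.1690
ratio = |e| / MPE = 2.1690 / 4.83
ratio = 0.4491

0.4491


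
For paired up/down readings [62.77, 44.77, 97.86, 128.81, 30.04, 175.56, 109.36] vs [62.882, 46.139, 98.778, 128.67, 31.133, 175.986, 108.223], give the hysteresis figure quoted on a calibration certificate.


|62.77 - 62.882| = 0.1120
|44.77 - 46.139| = 1.3690
|97.86 - 98.778| = 0.9180
|128.81 - 128.67| = 0.1400
|30.04 - 31.133| = 1.0930
|175.56 - 175.986| = 0.4260
|109.36 - 108.223| = 1.1370
hysteresis = max(diffs) = 1.3690

1.3690


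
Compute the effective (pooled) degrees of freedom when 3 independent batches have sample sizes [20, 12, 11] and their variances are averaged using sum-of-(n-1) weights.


nu = sum_i (n_i - 1)
nu = ((20 - 1) + (12 - 1) + (11 - 1))
nu = 19 + 11 + 10
nu = 40

40


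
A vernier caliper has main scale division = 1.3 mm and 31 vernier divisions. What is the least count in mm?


LC = MSD / n_div
= 1.3 / 31
= 0.0419

0.0419


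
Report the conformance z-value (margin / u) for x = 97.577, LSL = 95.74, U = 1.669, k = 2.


u = U / k = 1.669 / 2 = 0.8345
margin = |LSL - x| = |95.74 - 97.577| = 1.837
z = margin / u = 1.837 / 0.8345
z = 2.2013

2.2013


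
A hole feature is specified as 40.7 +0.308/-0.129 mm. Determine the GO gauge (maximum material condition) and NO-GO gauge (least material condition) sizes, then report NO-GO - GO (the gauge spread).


GO = nominal - lower_tol (smallest hole = maximum material condition)
GO = 40.7 - 0.129 = 40.571
NO-GO = nominal + upper_tol (largest hole = least material condition)
NO-GO = 40.7 + 0.308 = 41.008
spread = NO-GO - GO = 41.008 - 40.571 = 0.4370

0.4370


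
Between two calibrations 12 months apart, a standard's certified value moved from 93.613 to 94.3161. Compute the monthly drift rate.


rate = (v2 - v1) / months
= (94.3161 - 93.613) / 12
= 0.7031 / 12
= 0.0586

0.0586


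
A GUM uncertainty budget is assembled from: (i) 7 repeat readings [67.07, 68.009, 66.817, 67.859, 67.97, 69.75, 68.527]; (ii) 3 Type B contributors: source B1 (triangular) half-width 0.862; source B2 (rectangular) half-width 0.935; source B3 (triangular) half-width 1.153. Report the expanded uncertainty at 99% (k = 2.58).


mean = (67.07 + 68.009 + 66.817 + 67.859 + 67.97 + 69.75 + 68.527) / 7 = 68.00028571
s = sqrt(sum((x - mean)^2)/(n-1)) = 0.9682871
u_A = s / sqrt(n) = 0.9682871 / sqrt(7) = 0.36597812
u_B1 = 0.862 / sqrt(6) = 0.35191003
u_B2 = 0.935 / sqrt(3) = 0.5398225
u_B3 = 1.153 / sqrt(6) = 0.47071028
uc = sqrt(0.36597812^2 + 0.35191003^2 + 0.5398225^2 + 0.47071028^2) = 0.87792776
U = k * uc = 2.58 * 0.87792776
U = 2.2651

2.2651


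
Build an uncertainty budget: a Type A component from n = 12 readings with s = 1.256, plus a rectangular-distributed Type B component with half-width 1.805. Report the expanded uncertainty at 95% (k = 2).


u_A = s / sqrt(n) = 1.256 / sqrt(12) = 0.36257597
u_B = half_width / sqrt(3) = 1.805 / sqrt(3) = 1.0421172
uc = sqrt(u_A^2 + u_B^2) = sqrt(0.36257597^2 + 1.0421172^2) = 1.10339
U = k * uc = 2 * 1.10339
U = 2.2068

2.2068


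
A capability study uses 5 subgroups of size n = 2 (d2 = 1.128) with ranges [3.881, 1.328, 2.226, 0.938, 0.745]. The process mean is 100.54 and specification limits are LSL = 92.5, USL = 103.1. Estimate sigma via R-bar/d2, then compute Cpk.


R_bar = (3.881 + 1.328 + 2.226 + 0.938 + 0.745) / 5 = 1.8236
sigma = R_bar / d2 = 1.8236 / 1.128 = 1.6166667
Cp = (USL - LSL)/(6*sigma) = (103.1 - 92.5)/(6*1.6166667) = 1.0928
Cpu = (103.1 - 100.54)/(3*1.6166667) = 0.5278
Cpl = (100.54 - 92.5)/(3*1.6166667) = 1.6577
Cpk = min(Cpu, Cpl) = 0.5278

0.5278


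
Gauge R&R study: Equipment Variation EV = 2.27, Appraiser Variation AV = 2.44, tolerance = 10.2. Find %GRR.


GRR = sqrt(EV^2 + AV^2) = sqrt(2.27^2 + 2.44^2) = 3.3326416
%GRR = GRR / tol * 100 = 3.3326416 / 10.2 * 100
%GRR = 32.6730

32.6730


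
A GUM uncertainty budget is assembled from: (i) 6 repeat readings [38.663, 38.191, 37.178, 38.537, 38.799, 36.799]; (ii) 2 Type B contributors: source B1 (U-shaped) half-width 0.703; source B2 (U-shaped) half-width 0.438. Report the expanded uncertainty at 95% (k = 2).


mean = (38.663 + 38.191 + 37.178 + 38.537 + 38.799 + 36.799) / 6 = 38.02783333
s = sqrt(sum((x - mean)^2)/(n-1)) = 0.83860084
u_A = s / sqrt(n) = 0.83860084 / sqrt(6) = 0.34235736
u_B1 = 0.703 / sqrt(2) = 0.49709607
u_B2 = 0.438 / sqrt(2) = 0.30971277
uc = sqrt(0.34235736^2 + 0.49709607^2 + 0.30971277^2) = 0.67840627
U = k * uc = 2 * 0.67840627
U = 1.3568

1.3568


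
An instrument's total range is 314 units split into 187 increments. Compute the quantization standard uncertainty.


resolution = range / divisions
resolution = 314 / 187 = 1.6791444
u_res = resolution / (2*sqrt(3))
u_res = 1.6791444 / 3.4641016
u_res = 0.4847

0.4847


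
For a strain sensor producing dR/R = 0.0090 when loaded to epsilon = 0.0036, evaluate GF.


GF = (dR/R) / epsilon
= 0.0090 / 0.0036
= 2.5000

2.5000


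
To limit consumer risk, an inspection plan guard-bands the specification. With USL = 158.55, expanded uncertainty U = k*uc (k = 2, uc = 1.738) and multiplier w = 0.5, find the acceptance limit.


U = k * uc = 2 * 1.738 = 3.476
guard band g = w * U = 0.5 * 3.476 = 1.738
AL = USL - g = 158.55 - 1.738
AL = 156.8120

156.8120


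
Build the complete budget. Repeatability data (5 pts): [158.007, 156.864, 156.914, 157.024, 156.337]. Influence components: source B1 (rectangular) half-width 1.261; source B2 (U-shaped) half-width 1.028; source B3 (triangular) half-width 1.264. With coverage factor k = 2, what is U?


mean = (158.007 + 156.864 + 156.914 + 157.024 + 156.337) / 5 = 157.0292
s = sqrt(sum((x - mean)^2)/(n-1)) = 0.60741724
u_A = s / sqrt(n) = 0.60741724 / sqrt(5) = 0.27164525
u_B1 = 1.261 / sqrt(3) = 0.72803869
u_B2 = 1.028 / sqrt(2) = 0.72690577
u_B3 = 1.264 / sqrt(6) = 0.51602584
uc = sqrt(0.27164525^2 + 0.72803869^2 + 0.72690577^2 + 0.51602584^2) = 1.1825845
U = k * uc = 2 * 1.1825845
U = 2.3652

2.3652


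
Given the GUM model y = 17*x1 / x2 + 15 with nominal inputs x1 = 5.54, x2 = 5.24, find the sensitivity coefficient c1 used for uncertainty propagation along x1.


y = 17*x1 / x2 + 15
dy/dx1 = 17/x2
Evaluate at x2 = 5.24: c1 = 17 / 5.24
c1 = 3.2443

3.2443


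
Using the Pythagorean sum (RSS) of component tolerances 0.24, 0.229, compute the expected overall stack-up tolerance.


RSS = sqrt(0.24^2 + 0.229^2)
= sqrt(0.110041)
= 0.3317

0.3317


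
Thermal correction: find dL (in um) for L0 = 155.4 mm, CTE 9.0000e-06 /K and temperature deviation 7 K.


dL = L * alpha * dT
= 155.4 * 9.0000e-06 * 7
= 0.0097902 mm
dL_um = 0.0097902 * 1000 = 9.7902 um

9.7902


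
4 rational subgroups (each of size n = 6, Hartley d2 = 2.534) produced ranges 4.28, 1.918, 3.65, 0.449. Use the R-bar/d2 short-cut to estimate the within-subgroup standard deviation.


R_bar = (4.28 + 1.918 + 3.65 + 0.449) / 4
R_bar = 10.297 / 4 = 2.57425
sigma_hat = R_bar / d2 = 2.57425 / 2.534 = 1.0159

1.0159


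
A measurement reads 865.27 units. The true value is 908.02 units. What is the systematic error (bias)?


Systematic error = measured - true
= 865.27 - 908.02
= -42.7500

-42.7500


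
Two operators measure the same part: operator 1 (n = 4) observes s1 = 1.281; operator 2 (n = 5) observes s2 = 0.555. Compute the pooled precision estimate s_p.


s_p = sqrt(((n1-1)*s1^2 + (n2-1)*s2^2) / (n1+n2-2))
numerator = (4-1)*1.281^2 + (5-1)*0.555^2 = 4.922883 + 1.2321 = 6.154983
denominator = 4 + 5 - 2 = 7
s_p^2 = 6.154983 / 7 = 0.87928329
s_p = sqrt(0.87928329) = 0.9377

0.9377


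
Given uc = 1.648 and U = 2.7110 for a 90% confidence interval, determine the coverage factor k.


k = U / uc
k = 2.7110 / 1.648
k = 1.645

1.645


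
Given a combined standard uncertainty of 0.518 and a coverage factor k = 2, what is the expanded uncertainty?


U = k * uc
U = 2 * 0.518
U = 1.0360

1.0360


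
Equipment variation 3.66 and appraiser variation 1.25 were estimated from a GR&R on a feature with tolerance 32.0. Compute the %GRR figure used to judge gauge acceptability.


GRR = sqrt(EV^2 + AV^2) = sqrt(3.66^2 + 1.25^2) = 3.8675703
%GRR = GRR / tol * 100 = 3.8675703 / 32.0 * 100
%GRR = 12.0862

12.0862


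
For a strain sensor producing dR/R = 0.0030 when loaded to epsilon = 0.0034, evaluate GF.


GF = (dR/R) / epsilon
= 0.0030 / 0.0034
= 0.8824

0.8824


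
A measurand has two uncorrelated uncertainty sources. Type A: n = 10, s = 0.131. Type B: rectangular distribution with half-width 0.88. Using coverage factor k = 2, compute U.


u_A = s / sqrt(n) = 0.131 / sqrt(10) = 0.041425837
u_B = half_width / sqrt(3) = 0.88 / sqrt(3) = 0.50806824
uc = sqrt(u_A^2 + u_B^2) = sqrt(0.041425837^2 + 0.50806824^2) = 0.50975429
U = k * uc = 2 * 0.50975429
U = 1.0195

1.0195


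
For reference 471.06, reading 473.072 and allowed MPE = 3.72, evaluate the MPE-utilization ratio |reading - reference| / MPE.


e = indication - reference = 473.072 - 471.06 = 2.0120
|e| = 2.0120
ratio = |e| / MPE = 2.0120 / 3.72
ratio = 0.5409

0.5409


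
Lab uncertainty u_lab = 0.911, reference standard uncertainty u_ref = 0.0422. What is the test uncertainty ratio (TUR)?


TUR = u_lab / u_ref
= 0.911 / 0.0422
= 21.5877

21.5877


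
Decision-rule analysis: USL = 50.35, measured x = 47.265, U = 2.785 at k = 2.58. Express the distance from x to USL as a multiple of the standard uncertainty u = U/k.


u = U / k = 2.785 / 2.58 = 1.0794574
margin = |USL - x| = |50.35 - 47.265| = 3.085
z = margin / u = 3.085 / 1.0794574
z = 2.8579

2.8579


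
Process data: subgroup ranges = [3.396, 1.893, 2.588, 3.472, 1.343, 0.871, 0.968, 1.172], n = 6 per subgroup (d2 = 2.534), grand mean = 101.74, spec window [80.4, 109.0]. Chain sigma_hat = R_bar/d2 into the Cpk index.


R_bar = (3.396 + 1.893 + 2.588 + 3.472 + 1.343 + 0.871 + 0.968 + 1.172) / 8 = 1.962875
sigma = R_bar / d2 = 1.962875 / 2.534 = 0.77461523
Cp = (USL - LSL)/(6*sigma) = (109.0 - 80.4)/(6*0.77461523) = 6.1536
Cpu = (109.0 - 101.74)/(3*0.77461523) = 3.1241
Cpl = (101.74 - 80.4)/(3*0.77461523) = 9.1831
Cpk = min(Cpu, Cpl) = 3.1241

3.1241


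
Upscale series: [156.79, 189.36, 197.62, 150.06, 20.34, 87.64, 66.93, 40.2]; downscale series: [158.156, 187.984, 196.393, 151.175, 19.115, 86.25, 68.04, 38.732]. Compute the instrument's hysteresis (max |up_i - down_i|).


|156.79 - 158.156| = 1.3660
|189.36 - 187.984| = 1.3760
|197.62 - 196.393| = 1.2270
|150.06 - 151.175| = 1.1150
|20.34 - 19.115| = 1.2250
|87.64 - 86.25| = 1.3900
|66.93 - 68.04| = 1.1100
|40.2 - 38.732| = 1.4680
hysteresis = max(diffs) = 1.4680

1.4680


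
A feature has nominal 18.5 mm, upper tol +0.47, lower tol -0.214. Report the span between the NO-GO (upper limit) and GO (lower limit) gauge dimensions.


GO = nominal - lower_tol (smallest hole = maximum material condition)
GO = 18.5 - 0.214 = 18.286
NO-GO = nominal + upper_tol (largest hole = least material condition)
NO-GO = 18.5 + 0.47 = 18.97
spread = NO-GO - GO = 18.97 - 18.286 = 0.6840

0.6840


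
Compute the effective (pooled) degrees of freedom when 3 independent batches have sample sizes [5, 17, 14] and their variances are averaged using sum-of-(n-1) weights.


nu = sum_i (n_i - 1)
nu = ((5 - 1) + (17 - 1) + (14 - 1))
nu = 4 + 16 + 13
nu = 33

33


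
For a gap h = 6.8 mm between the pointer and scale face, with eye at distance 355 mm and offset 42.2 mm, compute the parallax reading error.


error = h * offset / d
= 6.8 * 42.2 / 355
= 0.8083

0.8083


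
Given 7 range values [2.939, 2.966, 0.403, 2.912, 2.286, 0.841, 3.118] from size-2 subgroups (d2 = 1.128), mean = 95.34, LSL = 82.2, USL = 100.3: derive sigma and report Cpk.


R_bar = (2.939 + 2.966 + 0.403 + 2.912 + 2.286 + 0.841 + 3.118) / 7 = 2.2092857
sigma = R_bar / d2 = 2.2092857 / 1.128 = 1.9585866
Cp = (USL - LSL)/(6*sigma) = (100.3 - 82.2)/(6*1.9585866) = 1.5402
Cpu = (100.3 - 95.34)/(3*1.9585866) = 0.8441
Cpl = (95.34 - 82.2)/(3*1.9585866) = 2.2363
Cpk = min(Cpu, Cpl) = 0.8441

0.8441


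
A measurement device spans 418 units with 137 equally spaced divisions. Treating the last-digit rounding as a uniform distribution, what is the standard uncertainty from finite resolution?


resolution = range / divisions
resolution = 418 / 137 = 3.0510949
u_res = resolution / (2*sqrt(3))
u_res = 3.0510949 / 3.4641016
u_res = 0.8808

0.8808


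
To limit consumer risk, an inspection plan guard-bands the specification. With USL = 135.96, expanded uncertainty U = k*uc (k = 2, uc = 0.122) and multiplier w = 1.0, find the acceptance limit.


U = k * uc = 2 * 0.122 = 0.244
guard band g = w * U = 1.0 * 0.244 = 0.244
AL = USL - g = 135.96 - 0.244
AL = 135.7160

135.7160


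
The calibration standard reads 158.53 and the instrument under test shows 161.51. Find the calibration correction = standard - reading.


Correction = standard - reading
= 158.53 - 161.51
= -2.9800

-2.9800


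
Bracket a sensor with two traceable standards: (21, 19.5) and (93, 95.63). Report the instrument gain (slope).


slope = (y2 - y1) / (x2 - x1)
= (95.63 - 19.5) / (93 - 21)
= 76.1300 / 72
= 1.0574

1.0574


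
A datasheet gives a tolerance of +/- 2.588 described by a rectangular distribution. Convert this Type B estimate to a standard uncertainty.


u_B = half_width / sqrt(3)
u_B = 2.588 / 1.7320508
u_B = 1.4942

1.4942


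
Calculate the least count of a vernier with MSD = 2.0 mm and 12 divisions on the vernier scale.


LC = MSD / n_div
= 2.0 / 12
= 0.1667

0.1667


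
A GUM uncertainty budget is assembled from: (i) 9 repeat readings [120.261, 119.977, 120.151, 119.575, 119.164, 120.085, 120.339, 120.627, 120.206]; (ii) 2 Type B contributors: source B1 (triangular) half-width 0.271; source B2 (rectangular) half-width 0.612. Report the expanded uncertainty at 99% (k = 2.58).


mean = (120.261 + 119.977 + 120.151 + 119.575 + 119.164 + 120.085 + 120.339 + 120.627 + 120.206) / 9 = 120.0427778
s = sqrt(sum((x - mean)^2)/(n-1)) = 0.434772
u_A = s / sqrt(n) = 0.434772 / sqrt(9) = 0.144924
u_B1 = 0.271 / sqrt(6) = 0.11063529
u_B2 = 0.612 / sqrt(3) = 0.35333836
uc = sqrt(0.144924^2 + 0.11063529^2 + 0.35333836^2) = 0.39760675
U = k * uc = 2.58 * 0.39760675
U = 1.0258

1.0258


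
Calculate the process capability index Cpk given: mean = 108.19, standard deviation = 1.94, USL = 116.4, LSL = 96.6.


Cpu = (USL - mean) / (3*sigma) = (116.4 - 108.19) / (3*1.94) = 1.4107
Cpl = (mean - LSL) / (3*sigma) = (108.19 - 96.6) / (3*1.94) = 1.9914
Cpk = min(Cpu, Cpl) = 1.4107

1.4107


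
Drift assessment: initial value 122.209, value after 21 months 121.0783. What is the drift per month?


rate = (v2 - v1) / months
= (121.0783 - 122.209) / 21
= -1.1307 / 21
= -0.0538

-0.0538


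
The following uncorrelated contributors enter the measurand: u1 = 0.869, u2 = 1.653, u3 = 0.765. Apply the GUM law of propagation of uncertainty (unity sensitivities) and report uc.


uc = sqrt(0.869^2 + 1.653^2 + 0.765^2)
uc = sqrt(4.072795)
uc = 2.0181

2.0181


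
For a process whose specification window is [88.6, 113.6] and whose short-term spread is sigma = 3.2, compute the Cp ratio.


Cp = (USL - LSL) / (6 * sigma)
= (113.6 - 88.6) / (6 * 3.2)
= 25.0000 / 19.2000
= 1.3021

1.3021


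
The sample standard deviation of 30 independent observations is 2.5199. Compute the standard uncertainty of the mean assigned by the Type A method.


u_A = s / sqrt(n)
u_A = 2.5199 / sqrt(30)
u_A = 2.5199 / 5.4772256
u_A = 0.4601

0.4601


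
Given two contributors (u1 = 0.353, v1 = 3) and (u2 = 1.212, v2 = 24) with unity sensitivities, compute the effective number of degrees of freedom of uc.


uc = sqrt(u1^2 + u2^2) = sqrt(0.353^2 + 1.212^2) = 1.2623601
v_eff = uc^4 / (u1^4/v1 + u2^4/v2)
= 1.2623601^4 / (0.353^4/3 + 1.212^4/24)
= 2.5394112 / 0.095083987
v_eff = 26.7070

26.7070


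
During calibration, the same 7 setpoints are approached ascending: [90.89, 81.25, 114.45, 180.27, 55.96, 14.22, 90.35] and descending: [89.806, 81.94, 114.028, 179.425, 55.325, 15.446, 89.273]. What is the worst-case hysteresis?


|90.89 - 89.806| = 1.0840
|81.25 - 81.94| = 0.6900
|114.45 - 114.028| = 0.4220
|180.27 - 179.425| = 0.8450
|55.96 - 55.325| = 0.6350
|14.22 - 15.446| = 1.2260
|90.35 - 89.273| = 1.0770
hysteresis = max(diffs) = 1.2260

1.2260


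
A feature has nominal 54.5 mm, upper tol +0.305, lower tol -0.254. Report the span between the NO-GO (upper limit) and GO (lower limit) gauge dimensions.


GO = nominal - lower_tol (smallest hole = maximum material condition)
GO = 54.5 - 0.254 = 54.246
NO-GO = nominal + upper_tol (largest hole = least material condition)
NO-GO = 54.5 + 0.305 = 54.805
spread = NO-GO - GO = 54.805 - 54.246 = 0.5590

0.5590


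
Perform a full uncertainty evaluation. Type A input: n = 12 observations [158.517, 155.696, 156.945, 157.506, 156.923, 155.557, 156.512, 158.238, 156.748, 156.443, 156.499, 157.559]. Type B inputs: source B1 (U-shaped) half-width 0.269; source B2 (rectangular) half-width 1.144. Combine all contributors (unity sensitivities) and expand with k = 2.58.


mean = (158.517 + 155.696 + 156.945 + 157.506 + 156.923 + 155.557 + 156.512 + 158.238 + 156.748 + 156.443 + 156.499 + 157.559) / 12 = 156.9285833
s = sqrt(sum((x - mean)^2)/(n-1)) = 0.90432109
u_A = s / sqrt(n) = 0.90432109 / sqrt(12) = 0.26105501
u_B1 = 0.269 / sqrt(2) = 0.19021172
u_B2 = 1.144 / sqrt(3) = 0.66048871
uc = sqrt(0.26105501^2 + 0.19021172^2 + 0.66048871^2) = 0.73523843
U = k * uc = 2.58 * 0.73523843
U = 1.8969

1.8969


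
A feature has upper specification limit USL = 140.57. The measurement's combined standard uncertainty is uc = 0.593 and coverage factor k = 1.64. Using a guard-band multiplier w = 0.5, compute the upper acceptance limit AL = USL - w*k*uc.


U = k * uc = 1.64 * 0.593 = 0.97252
guard band g = w * U = 0.5 * 0.97252 = 0.48626
AL = USL - g = 140.57 - 0.48626
AL = 140.0837

140.0837


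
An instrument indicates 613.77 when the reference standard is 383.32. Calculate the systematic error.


Systematic error = measured - true
= 613.77 - 383.32
= 230.4500

230.4500


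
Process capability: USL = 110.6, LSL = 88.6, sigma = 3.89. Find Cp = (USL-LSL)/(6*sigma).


Cp = (USL - LSL) / (6 * sigma)
= (110.6 - 88.6) / (6 * 3.89)
= 22.0000 / 23.3400
= 0.9426

0.9426


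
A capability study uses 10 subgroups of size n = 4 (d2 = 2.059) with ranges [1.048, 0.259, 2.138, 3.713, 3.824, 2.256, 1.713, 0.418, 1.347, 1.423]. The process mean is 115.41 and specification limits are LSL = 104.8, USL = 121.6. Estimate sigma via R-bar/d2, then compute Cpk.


R_bar = (1.048 + 0.259 + 2.138 + 3.713 + 3.824 + 2.256 + 1.713 + 0.418 + 1.347 + 1.423) / 10 = 1.8139
sigma = R_bar / d2 = 1.8139 / 2.059 = 0.88096163
Cp = (USL - LSL)/(6*sigma) = (121.6 - 104.8)/(6*0.88096163) = 3.1783
Cpu = (121.6 - 115.41)/(3*0.88096163) = 2.3421
Cpl = (115.41 - 104.8)/(3*0.88096163) = 4.0146
Cpk = min(Cpu, Cpl) = 2.3421

2.3421


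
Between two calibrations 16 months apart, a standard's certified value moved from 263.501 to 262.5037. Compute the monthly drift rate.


rate = (v2 - v1) / months
= (262.5037 - 263.501) / 16
= -0.9973 / 16
= -0.0623

-0.0623


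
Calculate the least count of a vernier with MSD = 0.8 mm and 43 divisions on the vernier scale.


LC = MSD / n_div
= 0.8 / 43
= 0.0186

0.0186


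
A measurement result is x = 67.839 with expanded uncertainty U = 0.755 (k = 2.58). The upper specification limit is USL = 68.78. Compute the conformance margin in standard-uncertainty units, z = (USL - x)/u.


u = U / k = 0.755 / 2.58 = 0.29263566
margin = |USL - x| = |68.78 - 67.839| = 0.941
z = margin / u = 0.941 / 0.29263566
z = 3.2156

3.2156


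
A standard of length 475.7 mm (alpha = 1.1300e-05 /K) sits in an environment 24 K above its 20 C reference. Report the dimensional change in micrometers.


dL = L * alpha * dT
= 475.7 * 1.1300e-05 * 24
= 0.1290098 mm
dL_um = 0.1290098 * 1000 = 129.0098 um

129.0098


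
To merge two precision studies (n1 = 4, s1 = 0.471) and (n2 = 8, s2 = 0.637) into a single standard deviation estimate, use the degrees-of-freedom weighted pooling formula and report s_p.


s_p = sqrt(((n1-1)*s1^2 + (n2-1)*s2^2) / (n1+n2-2))
numerator = (4-1)*0.471^2 + (8-1)*0.637^2 = 0.665523 + 2.840383 = 3.505906
denominator = 4 + 8 - 2 = 10
s_p^2 = 3.505906 / 10 = 0.3505906
s_p = sqrt(0.3505906) = 0.5921

0.5921


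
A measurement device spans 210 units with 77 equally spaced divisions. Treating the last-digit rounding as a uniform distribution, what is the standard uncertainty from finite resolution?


resolution = range / divisions
resolution = 210 / 77 = 2.7272727
u_res = resolution / (2*sqrt(3))
u_res = 2.7272727 / 3.4641016
u_res = 0.7873

0.7873


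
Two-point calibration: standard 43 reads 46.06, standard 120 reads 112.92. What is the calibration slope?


slope = (y2 - y1) / (x2 - x1)
= (112.92 - 46.06) / (120 - 43)
= 66.8600 / 77
= 0.8683

0.8683


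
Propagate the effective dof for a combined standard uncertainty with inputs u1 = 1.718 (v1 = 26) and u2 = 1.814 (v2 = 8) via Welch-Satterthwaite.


uc = sqrt(u1^2 + u2^2) = sqrt(1.718^2 + 1.814^2) = 2.4984235
v_eff = uc^4 / (u1^4/v1 + u2^4/v2)
= 2.4984235^4 / (1.718^4/26 + 1.814^4/8)
= 38.964062 / 1.6885602
v_eff = 23.0753

23.0753


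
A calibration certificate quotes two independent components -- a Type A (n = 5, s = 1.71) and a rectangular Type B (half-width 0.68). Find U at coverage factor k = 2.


u_A = s / sqrt(n) = 1.71 / sqrt(5) = 0.76473525
u_B = half_width / sqrt(3) = 0.68 / sqrt(3) = 0.39259818
uc = sqrt(u_A^2 + u_B^2) = sqrt(0.76473525^2 + 0.39259818^2) = 0.85962395
U = k * uc = 2 * 0.85962395
U = 1.7192

1.7192


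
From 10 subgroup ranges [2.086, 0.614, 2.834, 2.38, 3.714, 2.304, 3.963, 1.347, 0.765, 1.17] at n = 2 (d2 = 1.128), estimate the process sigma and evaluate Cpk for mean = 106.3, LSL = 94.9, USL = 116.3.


R_bar = (2.086 + 0.614 + 2.834 + 2.38 + 3.714 + 2.304 + 3.963 + 1.347 + 0.765 + 1.17) / 10 = 2.1177
sigma = R_bar / d2 = 2.1177 / 1.128 = 1.8773936
Cp = (USL - LSL)/(6*sigma) = (116.3 - 94.9)/(6*1.8773936) = 1.8998
Cpu = (116.3 - 106.3)/(3*1.8773936) = 1.7755
Cpl = (106.3 - 94.9)/(3*1.8773936) = 2.0241
Cpk = min(Cpu, Cpl) = 1.7755

1.7755


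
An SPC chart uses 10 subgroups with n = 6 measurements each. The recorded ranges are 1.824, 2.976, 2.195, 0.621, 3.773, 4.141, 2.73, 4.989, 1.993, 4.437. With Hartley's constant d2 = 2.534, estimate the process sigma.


R_bar = (1.824 + 2.976 + 2.195 + 0.621 + 3.773 + 4.141 + 2.73 + 4.989 + 1.993 + 4.437) / 10
R_bar = 29.679 / 10 = 2.9679
sigma_hat = R_bar / d2 = 2.9679 / 2.534 = 1.1712

1.1712


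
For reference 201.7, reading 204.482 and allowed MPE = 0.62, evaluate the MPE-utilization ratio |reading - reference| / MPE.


e = indication - reference = 204.482 - 201.7 = 2.7820
|e| = 2.7820
ratio = |e| / MPE = 2.7820 / 0.62
ratio = 4.4871

4.4871


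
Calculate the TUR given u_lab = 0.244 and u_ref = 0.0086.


TUR = u_lab / u_ref
= 0.244 / 0.0086
= 28.3721

28.3721


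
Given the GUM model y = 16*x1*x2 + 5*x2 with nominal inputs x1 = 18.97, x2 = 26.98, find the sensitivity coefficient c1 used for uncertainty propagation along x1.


y = 16*x1*x2 + 5*x2
dy/dx1 = 16*x2
Evaluate at x2 = 26.98: c1 = 16 * 26.98
c1 = 431.6800

431.6800


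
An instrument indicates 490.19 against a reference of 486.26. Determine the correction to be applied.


Correction = standard - reading
= 486.26 - 490.19
= -3.9300

-3.9300


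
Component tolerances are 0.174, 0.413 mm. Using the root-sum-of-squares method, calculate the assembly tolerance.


RSS = sqrt(0.174^2 + 0.413^2)
= sqrt(0.200845)
= 0.4482

0.4482


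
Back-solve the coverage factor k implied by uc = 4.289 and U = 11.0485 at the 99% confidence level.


k = U / uc
k = 11.0485 / 4.289
k = 2.576

2.576


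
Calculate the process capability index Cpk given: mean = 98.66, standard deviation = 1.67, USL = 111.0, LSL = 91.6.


Cpu = (USL - mean) / (3*sigma) = (111.0 - 98.66) / (3*1.67) = 2.4631
Cpl = (mean - LSL) / (3*sigma) = (98.66 - 91.6) / (3*1.67) = 1.4092
Cpk = min(Cpu, Cpl) = 1.4092

1.4092


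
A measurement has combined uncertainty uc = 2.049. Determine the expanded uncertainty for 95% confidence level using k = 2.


U = k * uc
U = 2 * 2.049
U = 4.0980

4.0980


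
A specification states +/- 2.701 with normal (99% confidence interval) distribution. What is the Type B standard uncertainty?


u_B = half_width / 2.576
u_B = 2.701 / 2.576
u_B = 1.0485

1.0485


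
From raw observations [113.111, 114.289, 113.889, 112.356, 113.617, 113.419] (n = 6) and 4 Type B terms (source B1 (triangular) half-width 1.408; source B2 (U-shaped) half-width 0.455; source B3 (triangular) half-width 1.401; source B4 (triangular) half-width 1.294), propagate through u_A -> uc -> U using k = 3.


mean = (113.111 + 114.289 + 113.889 + 112.356 + 113.617 + 113.419) / 6 = 113.4468333
s = sqrt(sum((x - mean)^2)/(n-1)) = 0.66890789
u_A = s / sqrt(n) = 0.66890789 / sqrt(6) = 0.2730805
u_B1 = 1.408 / sqrt(6) = 0.57481359
u_B2 = 0.455 / sqrt(2) = 0.32173359
u_B3 = 1.401 / sqrt(6) = 0.57195585
u_B4 = 1.294 / sqrt(6) = 0.52827329
uc = sqrt(0.2730805^2 + 0.57481359^2 + 0.32173359^2 + 0.57195585^2 + 0.52827329^2) = 1.0557946
U = k * uc = 3 * 1.0557946
U = 3.1674

3.1674


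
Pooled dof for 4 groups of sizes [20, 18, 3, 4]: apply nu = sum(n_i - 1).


nu = sum_i (n_i - 1)
nu = ((20 - 1) + (18 - 1) + (3 - 1) + (4 - 1))
nu = 19 + 17 + 2 + 3
nu = 41

41


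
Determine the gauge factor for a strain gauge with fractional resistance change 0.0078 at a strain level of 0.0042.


GF = (dR/R) / epsilon
= 0.0078 / 0.0042
= 1.8571

1.8571


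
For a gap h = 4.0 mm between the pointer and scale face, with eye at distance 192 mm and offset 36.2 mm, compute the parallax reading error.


error = h * offset / d
= 4.0 * 36.2 / 192
= 0.7542

0.7542


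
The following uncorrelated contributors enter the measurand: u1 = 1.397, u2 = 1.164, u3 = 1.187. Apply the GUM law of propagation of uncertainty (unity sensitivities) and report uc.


uc = sqrt(1.397^2 + 1.164^2 + 1.187^2)
uc = sqrt(4.715474)
uc = 2.1715

2.1715


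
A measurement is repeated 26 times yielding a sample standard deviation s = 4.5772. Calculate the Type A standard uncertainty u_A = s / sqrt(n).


u_A = s / sqrt(n)
u_A = 4.5772 / sqrt(26)
u_A = 4.5772 / 5.0990195
u_A = 0.8977

0.8977


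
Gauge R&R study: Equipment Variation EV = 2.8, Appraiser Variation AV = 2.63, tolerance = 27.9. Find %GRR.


GRR = sqrt(EV^2 + AV^2) = sqrt(2.8^2 + 2.63^2) = 3.8414711
%GRR = GRR / tol * 100 = 3.8414711 / 27.9 * 100
%GRR = 13.7687

13.7687


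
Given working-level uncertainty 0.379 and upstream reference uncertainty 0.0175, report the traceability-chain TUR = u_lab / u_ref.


TUR = u_lab / u_ref
= 0.379 / 0.0175
= 21.6571

21.6571
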